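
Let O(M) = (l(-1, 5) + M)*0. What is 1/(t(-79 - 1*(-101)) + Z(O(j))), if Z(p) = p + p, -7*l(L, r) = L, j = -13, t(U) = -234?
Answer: -1/234 ≈ -0.0042735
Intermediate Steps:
l(L, r) = -L/7
O(M) = 0 (O(M) = (-⅐*(-1) + M)*0 = (⅐ + M)*0 = 0)
Z(p) = 2*p
1/(t(-79 - 1*(-101)) + Z(O(j))) = 1/(-234 + 2*0) = 1/(-234 + 0) = 1/(-234) = -1/234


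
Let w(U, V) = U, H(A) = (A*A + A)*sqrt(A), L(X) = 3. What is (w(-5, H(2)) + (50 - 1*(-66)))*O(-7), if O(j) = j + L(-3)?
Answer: -444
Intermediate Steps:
O(j) = 3 + j (O(j) = j + 3 = 3 + j)
H(A) = sqrt(A)*(A + A**2) (H(A) = (A**2 + A)*sqrt(A) = (A + A**2)*sqrt(A) = sqrt(A)*(A + A**2))
(w(-5, H(2)) + (50 - 1*(-66)))*O(-7) = (-5 + (50 - 1*(-66)))*(3 - 7) = (-5 + (50 + 66))*(-4) = (-5 + 116)*(-4) = 111*(-4) = -444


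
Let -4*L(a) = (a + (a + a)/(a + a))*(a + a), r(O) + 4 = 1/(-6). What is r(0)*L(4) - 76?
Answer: -103/3 ≈ -34.333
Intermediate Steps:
r(O) = -25/6 (r(O) = -4 + 1/(-6) = -4 - ⅙ = -25/6)
L(a) = -a*(1 + a)/2 (L(a) = -(a + (a + a)/(a + a))*(a + a)/4 = -(a + (2*a)/((2*a)))*2*a/4 = -(a + (2*a)*(1/(2*a)))*2*a/4 = -(a + 1)*2*a/4 = -(1 + a)*2*a/4 = -a*(1 + a)/2)
r(0)*L(4) - 76 = -(-25)*4*(1 + 4)/12 - 76 = -(-25)*4*5/12 - 76 = -25/6*(-10) - 76 = 125/3 - 76 = -103/3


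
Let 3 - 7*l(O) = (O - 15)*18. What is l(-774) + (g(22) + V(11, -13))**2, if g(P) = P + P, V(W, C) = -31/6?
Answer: 891403/252 ≈ 3537.3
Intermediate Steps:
V(W, C) = -31/6 (V(W, C) = -31*1/6 = -31/6)
g(P) = 2*P
l(O) = 39 - 18*O/7 (l(O) = 3/7 - (O - 15)*18/7 = 3/7 - (-15 + O)*18/7 = 3/7 - (-270 + 18*O)/7 = 3/7 + (270/7 - 18*O/7) = 39 - 18*O/7)
l(-774) + (g(22) + V(11, -13))**2 = (39 - 18/7*(-774)) + (2*22 - 31/6)**2 = (39 + 13932/7) + (44 - 31/6)**2 = 14205/7 + (233/6)**2 = 14205/7 + 54289/36 = 891403/252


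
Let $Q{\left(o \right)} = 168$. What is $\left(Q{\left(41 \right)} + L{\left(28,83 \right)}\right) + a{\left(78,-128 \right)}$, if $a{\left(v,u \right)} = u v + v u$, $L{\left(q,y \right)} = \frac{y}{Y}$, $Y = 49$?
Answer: $- \frac{970117}{49} \approx -19798.0$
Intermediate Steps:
$L{\left(q,y \right)} = \frac{y}{49}$
$a{\left(v,u \right)} = 2 u v$ ($a{\left(v,u \right)} = u v + u v = 2 u v$)
$\left(Q{\left(41 \right)} + L{\left(28,83 \right)}\right) + a{\left(78,-128 \right)} = \left(168 + \frac{1}{49} \cdot 83\right) + 2 \left(-128\right) 78 = \left(168 + \frac{83}{49}\right) - 19968 = \frac{8315}{49} - 19968 = - \frac{970117}{49}$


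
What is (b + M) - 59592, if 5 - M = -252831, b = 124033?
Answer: 317277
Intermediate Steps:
M = 252836 (M = 5 - 1*(-252831) = 5 + 252831 = 252836)
(b + M) - 59592 = (124033 + 252836) - 59592 = 376869 - 59592 = 317277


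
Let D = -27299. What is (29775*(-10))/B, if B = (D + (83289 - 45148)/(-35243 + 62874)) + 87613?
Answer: -329085210/66662971 ≈ -4.9366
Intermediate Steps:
B = 1666574275/27631 (B = (-27299 + (83289 - 45148)/(-35243 + 62874)) + 87613 = (-27299 + 38141/27631) + 87613 = -754260528/27631 + 87613 = 1666574275/27631 ≈ 60315.)
(29775*(-10))/B = (29775*(-10))/(1666574275/27631) = -297750*27631/1666574275 = -329085210/66662971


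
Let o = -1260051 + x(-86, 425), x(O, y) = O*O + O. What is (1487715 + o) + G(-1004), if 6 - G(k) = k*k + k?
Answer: -772032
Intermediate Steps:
x(O, y) = O + O² (x(O, y) = O² + O = O + O²)
G(k) = 6 - k - k² (G(k) = 6 - (k*k + k) = 6 - (k² + k) = 6 - (k + k²) = 6 + (-k - k²) = 6 - k - k²)
o = -1252741 (o = -1260051 - 86*(1 - 86) = -1260051 - 86*(-85) = -1260051 + 7310 = -1252741)
(1487715 + o) + G(-1004) = (1487715 - 1252741) + (6 - 1*(-1004) - 1*(-1004)²) = 234974 + (6 + 1004 - 1*1008016) = 234974 + (6 + 1004 - 1008016) = 234974 - 1007006 = -772032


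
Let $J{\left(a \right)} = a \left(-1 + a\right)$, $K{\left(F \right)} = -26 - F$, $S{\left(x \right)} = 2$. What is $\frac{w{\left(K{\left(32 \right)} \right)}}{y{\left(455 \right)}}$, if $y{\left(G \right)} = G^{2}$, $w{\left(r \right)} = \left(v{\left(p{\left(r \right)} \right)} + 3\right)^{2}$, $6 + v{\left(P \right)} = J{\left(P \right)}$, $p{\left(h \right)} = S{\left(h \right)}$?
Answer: $\frac{1}{207025} \approx 4.8303 \cdot 10^{-6}$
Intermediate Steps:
$p{\left(h \right)} = 2$
$v{\left(P \right)} = -6 + P \left(-1 + P\right)$
$w{\left(r \right)} = 1$ ($w{\left(r \right)} = \left(\left(-6 + 2 \left(-1 + 2\right)\right) + 3\right)^{2} = \left(\left(-6 + 2 \cdot 1\right) + 3\right)^{2} = \left(\left(-6 + 2\right) + 3\right)^{2} = \left(-4 + 3\right)^{2} = \left(-1\right)^{2} = 1$)
$\frac{w{\left(K{\left(32 \right)} \right)}}{y{\left(455 \right)}} = 1 \frac{1}{455^{2}} = 1 \cdot \frac{1}{207025} = \frac{1}{207025}$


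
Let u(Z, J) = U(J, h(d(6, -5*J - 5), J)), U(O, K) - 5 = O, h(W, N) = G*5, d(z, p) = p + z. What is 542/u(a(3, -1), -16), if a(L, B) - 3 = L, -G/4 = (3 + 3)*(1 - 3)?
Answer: -542/11 ≈ -49.273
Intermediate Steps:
G = 48 (G = -4*(3 + 3)*(1 - 3) = -24*(-2) = -4*(-12) = 48)
h(W, N) = 240 (h(W, N) = 48*5 = 240)
U(O, K) = 5 + O
a(L, B) = 3 + L
u(Z, J) = 5 + J
542/u(a(3, -1), -16) = 542/(5 - 16) = 542/(-11) = 542*(-1/11) = -542/11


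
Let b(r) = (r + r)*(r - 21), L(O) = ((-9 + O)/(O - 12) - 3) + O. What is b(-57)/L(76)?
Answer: 569088/4739 ≈ 120.09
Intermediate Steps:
L(O) = -3 + O + (-9 + O)/(-12 + O) (L(O) = ((-9 + O)/(-12 + O) - 3) + O = (-3 + (-9 + O)/(-12 + O)) + O = -3 + O + (-9 + O)/(-12 + O))
b(r) = 2*r*(-21 + r) (b(r) = (2*r)*(-21 + r) = 2*r*(-21 + r))
b(-57)/L(76) = (2*(-57)*(-21 - 57))/(((27 + 76² - 14*76)/(-12 + 76))) = (2*(-57)*(-78))/(((27 + 5776 - 1064)/64)) = 8892/(((1/64)*4739)) = 8892/(4739/64) = 8892*(64/4739) = 569088/4739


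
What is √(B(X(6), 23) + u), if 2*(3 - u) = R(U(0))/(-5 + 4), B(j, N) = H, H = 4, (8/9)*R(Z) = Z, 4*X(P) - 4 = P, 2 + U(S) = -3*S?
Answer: √94/4 ≈ 2.4238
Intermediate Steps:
U(S) = -2 - 3*S
X(P) = 1 + P/4
R(Z) = 9*Z/8
B(j, N) = 4
u = 15/8 (u = 3 - 9*(-2 - 3*0)/8/(2*(-5 + 4)) = 3 - 9*(-2 + 0)/8/(2*(-1)) = 3 - (-1)*(9/8)*(-2)/2 = 3 - (-1)*(-9)/(2*4) = 3 - ½*9/4 = 3 - 9/8 = 15/8 ≈ 1.8750)
√(B(X(6), 23) + u) = √(4 + 15/8) = √(47/8) = √94/4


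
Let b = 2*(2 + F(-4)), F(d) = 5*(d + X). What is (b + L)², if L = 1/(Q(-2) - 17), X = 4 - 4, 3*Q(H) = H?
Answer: 3651921/2809 ≈ 1300.1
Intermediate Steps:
Q(H) = H/3
X = 0
F(d) = 5*d (F(d) = 5*(d + 0) = 5*d)
L = -3/53 (L = 1/((⅓)*(-2) - 17) = 1/(-⅔ - 17) = 1/(-53/3) = -3/53 ≈ -0.056604)
b = -36 (b = 2*(2 + 5*(-4)) = 2*(2 - 20) = 2*(-18) = -36)
(b + L)² = (-36 - 3/53)² = (-1911/53)² = 3651921/2809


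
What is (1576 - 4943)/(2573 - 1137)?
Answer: -3367/1436 ≈ -2.3447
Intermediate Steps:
(1576 - 4943)/(2573 - 1137) = -3367/1436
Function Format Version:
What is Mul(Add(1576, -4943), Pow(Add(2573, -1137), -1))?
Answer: Rational(-3367, 1436) ≈ -2.3447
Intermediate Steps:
Mul(Add(1576, -4943), Pow(Add(2573, -1137), -1)) = Mul(-3367, Pow(1436, -1)) = Mul(-3367, Rational(1, 1436)) = Rational(-3367, 1436)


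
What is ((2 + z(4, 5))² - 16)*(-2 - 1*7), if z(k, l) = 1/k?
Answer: 1575/16 ≈ 98.438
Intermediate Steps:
((2 + z(4, 5))² - 16)*(-2 - 1*7) = ((2 + 1/4)² - 16)*(-2 - 1*7) = ((2 + ¼)² - 16)*(-2 - 7) = ((9/4)² - 16)*(-9) = (81/16 - 16)*(-9) = -175/16*(-9) = 1575/16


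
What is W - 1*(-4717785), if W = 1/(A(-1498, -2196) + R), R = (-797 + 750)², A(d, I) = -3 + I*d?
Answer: 15530070711991/3291814 ≈ 4.7178e+6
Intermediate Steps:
R = 2209 (R = (-47)² = 2209)
W = 1/3291814 (W = 1/((-3 - 2196*(-1498)) + 2209) = 1/((-3 + 3289608) + 2209) = 1/(3289605 + 2209) = 1/3291814 ≈ 3.0378e-7)
W - 1*(-4717785) = 1/3291814 - 1*(-4717785) = 1/3291814 + 4717785 = 15530070711991/3291814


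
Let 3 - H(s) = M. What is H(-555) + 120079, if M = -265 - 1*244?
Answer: 120591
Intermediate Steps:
M = -509 (M = -265 - 244 = -509)
H(s) = 512 (H(s) = 3 - 1*(-509) = 3 + 509 = 512)
H(-555) + 120079 = 512 + 120079 = 120591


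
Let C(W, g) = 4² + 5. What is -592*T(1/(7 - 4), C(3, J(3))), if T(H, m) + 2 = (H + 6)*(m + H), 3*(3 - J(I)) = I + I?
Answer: -709216/9 ≈ -78802.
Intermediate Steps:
J(I) = 3 - 2*I/3 (J(I) = 3 - (I + I)/3 = 3 - 2*I/3)
C(W, g) = 21 (C(W, g) = 16 + 5 = 21)
T(H, m) = -2 + (6 + H)*(H + m) (T(H, m) = -2 + (H + 6)*(m + H) = -2 + (6 + H)*(H + m))
-592*T(1/(7 - 4), C(3, J(3))) = -592*(-2 + (1/(7 - 4))² + 6/(7 - 4) + 6*21 + 21/(7 - 4)) = -592*(-2 + (1/3)² + 6/3 + 126 + 21/3) = -592*(-2 + (⅓)² + 6*(⅓) + 126 + (⅓)*21) = -592*(-2 + ⅑ + 2 + 126 + 7) = -592*1198/9 = -709216/9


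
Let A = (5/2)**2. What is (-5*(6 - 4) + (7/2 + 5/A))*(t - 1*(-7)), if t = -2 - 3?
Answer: -57/5 ≈ -11.400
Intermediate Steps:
A = 25/4 (A = (5*(1/2))**2 = (5/2)**2 = 25/4 ≈ 6.2500)
t = -5
(-5*(6 - 4) + (7/2 + 5/A))*(t - 1*(-7)) = (-5*(6 - 4) + (7/2 + 5/(25/4)))*(-5 - 1*(-7)) = (-5*2 + (7*(1/2) + 5*(4/25)))*(-5 + 7) = (-10 + (7/2 + 4/5))*2 = (-10 + 43/10)*2 = -57/10*2 = -57/5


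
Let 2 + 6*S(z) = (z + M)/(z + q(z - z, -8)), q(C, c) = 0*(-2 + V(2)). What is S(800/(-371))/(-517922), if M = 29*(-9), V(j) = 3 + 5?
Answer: -96031/2486025600 ≈ -3.8628e-5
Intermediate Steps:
V(j) = 8
q(C, c) = 0 (q(C, c) = 0*(-2 + 8) = 0*6 = 0)
M = -261
S(z) = -⅓ + (-261 + z)/(6*z) (S(z) = -⅓ + ((z - 261)/(z + 0))/6 = -⅓ + ((-261 + z)/z)/6 = -⅓ + (-261 + z)/(6*z))
S(800/(-371))/(-517922) = ((-261 - 800/(-371))/(6*((800/(-371)))))/(-517922) = ((-261 - 800*(-1)/371)/(6*((800*(-1/371)))))*(-1/517922) = ((-261 - 1*(-800/371))/(6*(-800/371)))*(-1/517922) = ((⅙)*(-371/800)*(-261 + 800/371))*(-1/517922) = ((⅙)*(-371/800)*(-96031/371))*(-1/517922) = (96031/4800)*(-1/517922) = -96031/2486025600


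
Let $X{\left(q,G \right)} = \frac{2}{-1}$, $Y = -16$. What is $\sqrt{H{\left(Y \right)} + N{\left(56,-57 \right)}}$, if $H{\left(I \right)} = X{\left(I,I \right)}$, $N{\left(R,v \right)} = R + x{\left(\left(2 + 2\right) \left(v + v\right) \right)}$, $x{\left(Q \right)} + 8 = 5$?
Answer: $\sqrt{51} \approx 7.1414$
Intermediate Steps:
$x{\left(Q \right)} = -3$ ($x{\left(Q \right)} = -8 + 5 = -3$)
$X{\left(q,G \right)} = -2$ ($X{\left(q,G \right)} = 2 \left(-1\right) = -2$)
$N{\left(R,v \right)} = -3 + R$ ($N{\left(R,v \right)} = R - 3 = -3 + R$)
$H{\left(I \right)} = -2$
$\sqrt{H{\left(Y \right)} + N{\left(56,-57 \right)}} = \sqrt{-2 + \left(-3 + 56\right)} = \sqrt{-2 + 53} = \sqrt{51}$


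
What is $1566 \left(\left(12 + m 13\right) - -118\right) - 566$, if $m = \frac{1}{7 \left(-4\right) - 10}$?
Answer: $\frac{3847087}{19} \approx 2.0248 \cdot 10^{5}$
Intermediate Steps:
$m = - \frac{1}{38}$ ($m = \frac{1}{-28 - 10} = \frac{1}{-38} = - \frac{1}{38} \approx -0.026316$)
$1566 \left(\left(12 + m 13\right) - -118\right) - 566 = 1566 \left(\left(12 - \frac{13}{38}\right) - -118\right) - 566 = 1566 \left(\left(12 - \frac{13}{38}\right) + 118\right) - 566 = 1566 \left(\frac{443}{38} + 118\right) - 566 = 1566 \cdot \frac{4927}{38} - 566 = \frac{3857841}{19} - 566 = \frac{3847087}{19}$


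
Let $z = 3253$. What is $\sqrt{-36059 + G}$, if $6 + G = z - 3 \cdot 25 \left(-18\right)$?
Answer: $i \sqrt{31462} \approx 177.38 i$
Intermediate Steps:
$G = 4597$ ($G = -6 + \left(3253 - 3 \cdot 25 \left(-18\right)\right) = -6 + \left(3253 - 75 \left(-18\right)\right) = -6 + \left(3253 - -1350\right) = -6 + \left(3253 + 1350\right) = -6 + 4603 = 4597$)
$\sqrt{-36059 + G} = \sqrt{-36059 + 4597} = \sqrt{-31462} = i \sqrt{31462}$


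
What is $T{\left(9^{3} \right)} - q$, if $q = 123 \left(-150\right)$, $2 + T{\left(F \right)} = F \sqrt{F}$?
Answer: $38131$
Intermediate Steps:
$T{\left(F \right)} = -2 + F^{\frac{3}{2}}$ ($T{\left(F \right)} = -2 + F \sqrt{F} = -2 + F^{\frac{3}{2}}$)
$q = -18450$
$T{\left(9^{3} \right)} - q = \left(-2 + \left(9^{3}\right)^{\frac{3}{2}}\right) - -18450 = \left(-2 + 729^{\frac{3}{2}}\right) + 18450 = \left(-2 + 19683\right) + 18450 = 19681 + 18450 = 38131$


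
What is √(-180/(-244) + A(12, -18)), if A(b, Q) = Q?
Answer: 9*I*√793/61 ≈ 4.1548*I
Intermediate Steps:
√(-180/(-244) + A(12, -18)) = √(-180/(-244) - 18) = √(-180*(-1/244) - 18) = √(45/61 - 18) = √(-1053/61) = 9*I*√793/61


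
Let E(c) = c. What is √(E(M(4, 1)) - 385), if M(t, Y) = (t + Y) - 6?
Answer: I*√386 ≈ 19.647*I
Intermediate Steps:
M(t, Y) = -6 + Y + t (M(t, Y) = (Y + t) - 6 = -6 + Y + t)
√(E(M(4, 1)) - 385) = √((-6 + 1 + 4) - 385) = √(-1 - 385) = √(-386) = I*√386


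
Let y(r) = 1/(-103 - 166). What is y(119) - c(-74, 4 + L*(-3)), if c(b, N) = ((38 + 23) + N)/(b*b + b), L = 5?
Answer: -9426/726569 ≈ -0.012973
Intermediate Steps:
c(b, N) = (61 + N)/(b + b²) (c(b, N) = (61 + N)/(b² + b) = (61 + N)/(b + b²))
y(r) = -1/269 (y(r) = 1/(-269) = -1/269)
y(119) - c(-74, 4 + L*(-3)) = -1/269 - (61 + (4 + 5*(-3)))/((-74)*(1 - 74)) = -1/269 - (-1)*(61 + (4 - 15))/(74*(-73)) = -1/269 - (-1)*(-1)*(61 - 11)/(74*73) = -1/269 - (-1)*(-1)*50/(74*73) = -1/269 - 1*25/2701 = -1/269 - 25/2701 = -9426/726569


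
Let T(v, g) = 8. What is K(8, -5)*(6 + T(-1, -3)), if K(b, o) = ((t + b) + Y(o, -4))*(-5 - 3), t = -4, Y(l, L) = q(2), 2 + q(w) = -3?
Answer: 112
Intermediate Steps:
q(w) = -5 (q(w) = -2 - 3 = -5)
Y(l, L) = -5
K(b, o) = 72 - 8*b (K(b, o) = ((-4 + b) - 5)*(-5 - 3) = (-9 + b)*(-8) = 72 - 8*b)
K(8, -5)*(6 + T(-1, -3)) = (72 - 8*8)*(6 + 8) = (72 - 64)*14 = 8*14 = 112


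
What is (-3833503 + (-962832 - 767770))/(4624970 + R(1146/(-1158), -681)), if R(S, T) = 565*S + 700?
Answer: -214774453/178529279 ≈ -1.2030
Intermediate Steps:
R(S, T) = 700 + 565*S
(-3833503 + (-962832 - 767770))/(4624970 + R(1146/(-1158), -681)) = (-3833503 + (-962832 - 767770))/(4624970 + (700 + 565*(1146/(-1158)))) = (-3833503 - 1730602)/(4624970 + (700 + 565*(1146*(-1/1158)))) = -5564105/(4624970 + (700 + 565*(-191/193))) = -5564105/(4624970 + (700 - 107915/193)) = -5564105/(4624970 + 27185/193) = -5564105/892646395/193 = -5564105*193/892646395 = -214774453/178529279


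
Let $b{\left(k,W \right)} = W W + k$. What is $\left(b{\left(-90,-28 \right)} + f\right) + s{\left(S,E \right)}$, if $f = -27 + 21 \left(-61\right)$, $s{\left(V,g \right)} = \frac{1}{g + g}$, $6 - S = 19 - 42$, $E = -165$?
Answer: $- \frac{202621}{330} \approx -614.0$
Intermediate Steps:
$S = 29$ ($S = 6 - \left(19 - 42\right) = 6 - -23 = 6 + 23 = 29$)
$b{\left(k,W \right)} = k + W^{2}$ ($b{\left(k,W \right)} = W^{2} + k = k + W^{2}$)
$s{\left(V,g \right)} = \frac{1}{2 g}$
$f = -1308$ ($f = -27 - 1281 = -1308$)
$\left(b{\left(-90,-28 \right)} + f\right) + s{\left(S,E \right)} = \left(\left(-90 + \left(-28\right)^{2}\right) - 1308\right) + \frac{1}{2 \left(-165\right)} = \left(\left(-90 + 784\right) - 1308\right) + \frac{1}{2} \left(- \frac{1}{165}\right) = \left(694 - 1308\right) - \frac{1}{330} = -614 - \frac{1}{330} = - \frac{202621}{330}$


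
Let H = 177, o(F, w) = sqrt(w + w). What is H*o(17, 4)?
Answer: 354*sqrt(2) ≈ 500.63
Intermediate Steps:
o(F, w) = sqrt(2)*sqrt(w) (o(F, w) = sqrt(2*w) = sqrt(2)*sqrt(w))
H*o(17, 4) = 177*(sqrt(2)*sqrt(4)) = 177*(sqrt(2)*2) = 177*(2*sqrt(2)) = 354*sqrt(2)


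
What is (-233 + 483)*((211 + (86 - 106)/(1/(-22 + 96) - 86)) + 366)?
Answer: 918232750/6363 ≈ 1.4431e+5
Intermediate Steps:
(-233 + 483)*((211 + (86 - 106)/(1/(-22 + 96) - 86)) + 366) = 250*((211 - 20/(1/74 - 86)) + 366) = 250*((211 - 20/(-6363/74)) + 366) = 250*((211 - 20*(-74/6363)) + 366) = 250*((211 + 1480/6363) + 366) = 250*(1344073/6363 + 366) = 250*(3672931/6363) = 918232750/6363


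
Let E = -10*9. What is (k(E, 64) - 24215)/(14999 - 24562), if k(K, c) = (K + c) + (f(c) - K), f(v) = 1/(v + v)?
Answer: 3091327/1224064 ≈ 2.5255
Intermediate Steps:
f(v) = 1/(2*v)
E = -90
k(K, c) = c + 1/(2*c) (k(K, c) = (K + c) + (1/(2*c) - K) = c + 1/(2*c))
(k(E, 64) - 24215)/(14999 - 24562) = ((64 + (½)/64) - 24215)/(14999 - 24562) = ((64 + (½)*(1/64)) - 24215)/(-9563) = ((64 + 1/128) - 24215)*(-1/9563) = (8193/128 - 24215)*(-1/9563) = -3091327/128*(-1/9563) = 3091327/1224064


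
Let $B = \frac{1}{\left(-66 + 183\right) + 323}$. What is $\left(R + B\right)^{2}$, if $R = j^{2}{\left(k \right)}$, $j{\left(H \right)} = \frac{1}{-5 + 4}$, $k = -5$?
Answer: $\frac{194481}{193600} \approx 1.0046$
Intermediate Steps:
$j{\left(H \right)} = -1$ ($j{\left(H \right)} = \frac{1}{-1} = -1$)
$B = \frac{1}{440}$ ($B = \frac{1}{117 + 323} = \frac{1}{440} \approx 0.0022727$)
$R = 1$ ($R = \left(-1\right)^{2} = 1$)
$\left(R + B\right)^{2} = \left(1 + \frac{1}{440}\right)^{2} = \left(\frac{441}{440}\right)^{2} = \frac{194481}{193600}$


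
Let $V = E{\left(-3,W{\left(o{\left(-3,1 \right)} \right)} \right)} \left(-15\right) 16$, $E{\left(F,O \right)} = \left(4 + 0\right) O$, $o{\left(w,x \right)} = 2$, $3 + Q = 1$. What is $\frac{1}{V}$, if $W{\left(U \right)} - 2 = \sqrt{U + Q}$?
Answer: $- \frac{1}{1920} \approx -0.00052083$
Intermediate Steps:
$Q = -2$ ($Q = -3 + 1 = -2$)
$W{\left(U \right)} = 2 + \sqrt{-2 + U}$ ($W{\left(U \right)} = 2 + \sqrt{U - 2} = 2 + \sqrt{-2 + U}$)
$E{\left(F,O \right)} = 4 O$
$V = -1920$ ($V = 4 \left(2 + \sqrt{-2 + 2}\right) \left(-15\right) 16 = 4 \left(2 + \sqrt{0}\right) \left(-15\right) 16 = 4 \left(2 + 0\right) \left(-15\right) 16 = 4 \cdot 2 \left(-15\right) 16 = 8 \left(-15\right) 16 = \left(-120\right) 16 = -1920$)
$\frac{1}{V} = \frac{1}{-1920} = - \frac{1}{1920}$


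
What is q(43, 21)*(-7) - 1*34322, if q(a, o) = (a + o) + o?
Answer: -34917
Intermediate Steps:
q(a, o) = a + 2*o
q(43, 21)*(-7) - 1*34322 = (43 + 2*21)*(-7) - 1*34322 = (43 + 42)*(-7) - 34322 = 85*(-7) - 34322 = -595 - 34322 = -34917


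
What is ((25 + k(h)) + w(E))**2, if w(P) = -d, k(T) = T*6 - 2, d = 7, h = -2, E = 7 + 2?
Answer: 16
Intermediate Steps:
E = 9
k(T) = -2 + 6*T (k(T) = 6*T - 2 = -2 + 6*T)
w(P) = -7 (w(P) = -1*7 = -7)
((25 + k(h)) + w(E))**2 = ((25 + (-2 + 6*(-2))) - 7)**2 = ((25 + (-2 - 12)) - 7)**2 = ((25 - 14) - 7)**2 = (11 - 7)**2 = 4**2 = 16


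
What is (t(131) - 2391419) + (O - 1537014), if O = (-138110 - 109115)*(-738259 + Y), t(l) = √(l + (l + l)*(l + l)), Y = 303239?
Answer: 107543891067 + 5*√2751 ≈ 1.0754e+11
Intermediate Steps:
t(l) = √(l + 4*l²) (t(l) = √(l + (2*l)*(2*l)) = √(l + 4*l²))
O = 107547819500 (O = (-138110 - 109115)*(-738259 + 303239) = -247225*(-435020) = 107547819500)
(t(131) - 2391419) + (O - 1537014) = (√(131*(1 + 4*131)) - 2391419) + (107547819500 - 1537014) = (√(131*(1 + 524)) - 2391419) + 107546282486 = (√(131*525) - 2391419) + 107546282486 = (√68775 - 2391419) + 107546282486 = (5*√2751 - 2391419) + 107546282486 = (-2391419 + 5*√2751) + 107546282486 = 107543891067 + 5*√2751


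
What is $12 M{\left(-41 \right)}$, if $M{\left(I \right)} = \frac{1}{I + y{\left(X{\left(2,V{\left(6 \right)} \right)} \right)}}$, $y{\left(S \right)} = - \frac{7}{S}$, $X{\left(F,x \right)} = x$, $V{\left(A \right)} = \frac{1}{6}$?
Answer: $- \frac{12}{83} \approx -0.14458$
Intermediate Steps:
$V{\left(A \right)} = \frac{1}{6}$
$M{\left(I \right)} = \frac{1}{-42 + I}$ ($M{\left(I \right)} = \frac{1}{I - 7 \frac{1}{\frac{1}{6}}} = \frac{1}{I - 42} = \frac{1}{-42 + I}$)
$12 M{\left(-41 \right)} = \frac{12}{-42 - 41} = \frac{12}{-83} = 12 \left(- \frac{1}{83}\right) = - \frac{12}{83}$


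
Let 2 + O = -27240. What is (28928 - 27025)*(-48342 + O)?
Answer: -143836352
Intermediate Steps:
O = -27242 (O = -2 - 27240 = -27242)
(28928 - 27025)*(-48342 + O) = (28928 - 27025)*(-48342 - 27242) = 1903*(-75584) = -143836352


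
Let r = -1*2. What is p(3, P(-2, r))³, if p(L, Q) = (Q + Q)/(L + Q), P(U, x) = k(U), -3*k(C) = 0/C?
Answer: 0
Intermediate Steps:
r = -2
k(C) = 0 (k(C) = -0/C = -⅓*0 = 0)
P(U, x) = 0
p(L, Q) = 2*Q/(L + Q) (p(L, Q) = (2*Q)/(L + Q) = 2*Q/(L + Q))
p(3, P(-2, r))³ = (2*0/(3 + 0))³ = (2*0/3)³ = (2*0*(⅓))³ = 0³ = 0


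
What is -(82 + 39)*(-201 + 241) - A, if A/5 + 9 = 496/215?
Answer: -206681/43 ≈ -4806.5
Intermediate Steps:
A = -1439/43 (A = -45 + 5*(496/215) = -45 + 496/43 = -1439/43 ≈ -33.465)
-(82 + 39)*(-201 + 241) - A = -(82 + 39)*(-201 + 241) - 1*(-1439/43) = -121*40 + 1439/43 = -1*4840 + 1439/43 = -4840 + 1439/43 = -206681/43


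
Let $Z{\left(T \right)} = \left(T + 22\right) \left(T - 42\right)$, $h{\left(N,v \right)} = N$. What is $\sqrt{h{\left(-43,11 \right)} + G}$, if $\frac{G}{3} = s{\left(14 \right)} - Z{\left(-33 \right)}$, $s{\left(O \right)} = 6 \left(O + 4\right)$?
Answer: $i \sqrt{2194} \approx 46.84 i$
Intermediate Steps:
$Z{\left(T \right)} = \left(-42 + T\right) \left(22 + T\right)$ ($Z{\left(T \right)} = \left(22 + T\right) \left(-42 + T\right) = \left(-42 + T\right) \left(22 + T\right)$)
$s{\left(O \right)} = 24 + 6 O$ ($s{\left(O \right)} = 6 \left(4 + O\right) = 24 + 6 O$)
$G = -2151$ ($G = 3 \left(\left(24 + 6 \cdot 14\right) - \left(-924 + \left(-33\right)^{2} - -660\right)\right) = 3 \left(\left(24 + 84\right) - \left(-924 + 1089 + 660\right)\right) = 3 \left(108 - 825\right) = 3 \left(-717\right) = -2151$)
$\sqrt{h{\left(-43,11 \right)} + G} = \sqrt{-43 - 2151} = \sqrt{-2194} = i \sqrt{2194}$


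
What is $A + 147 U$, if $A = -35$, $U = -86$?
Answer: $-12677$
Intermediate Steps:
$A + 147 U = -35 + 147 \left(-86\right) = -35 - 12642 = -12677$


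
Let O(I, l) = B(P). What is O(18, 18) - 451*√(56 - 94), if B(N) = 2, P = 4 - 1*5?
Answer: 2 - 451*I*√38 ≈ 2.0 - 2780.2*I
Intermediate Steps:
P = -1 (P = 4 - 5 = -1)
O(I, l) = 2
O(18, 18) - 451*√(56 - 94) = 2 - 451*√(56 - 94) = 2 - 451*I*√38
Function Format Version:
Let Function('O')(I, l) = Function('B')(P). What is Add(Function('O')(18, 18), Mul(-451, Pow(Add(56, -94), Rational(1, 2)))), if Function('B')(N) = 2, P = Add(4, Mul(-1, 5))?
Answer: Add(2, Mul(-451, I, Pow(38, Rational(1, 2)))) ≈ Add(2.0000, Mul(-2780.2, I))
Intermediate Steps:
P = -1 (P = Add(4, -5) = -1)
Function('O')(I, l) = 2
Add(Function('O')(18, 18), Mul(-451, Pow(Add(56, -94), Rational(1, 2)))) = Add(2, Mul(-451, Pow(Add(56, -94), Rational(1, 2)))) = Add(2, Mul(-451, Pow(-38, Rational(1, 2)))) = Add(2, Mul(-451, Mul(I, Pow(38, Rational(1, 2))))) = Add(2, Mul(-451, I, Pow(38, Rational(1, 2))))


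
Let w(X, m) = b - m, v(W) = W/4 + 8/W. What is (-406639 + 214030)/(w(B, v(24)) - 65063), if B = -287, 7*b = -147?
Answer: 577827/195271 ≈ 2.9591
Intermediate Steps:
b = -21 (b = (⅐)*(-147) = -21)
v(W) = 8/W + W/4 (v(W) = W*(¼) + 8/W = W/4 + 8/W = 8/W + W/4)
w(X, m) = -21 - m
(-406639 + 214030)/(w(B, v(24)) - 65063) = (-406639 + 214030)/((-21 - (8/24 + (¼)*24)) - 65063) = -192609/((-21 - (8*(1/24) + 6)) - 65063) = -192609/((-21 - (⅓ + 6)) - 65063) = -192609/((-21 - 1*19/3) - 65063) = -192609/((-21 - 19/3) - 65063) = -192609/(-82/3 - 65063) = -192609/(-195271/3) = -192609*(-3/195271) = 577827/195271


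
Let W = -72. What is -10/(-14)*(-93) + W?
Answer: -969/7 ≈ -138.43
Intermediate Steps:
-10/(-14)*(-93) + W = -10/(-14)*(-93) - 72 = -10*(-1/14)*(-93) - 72 = (5/7)*(-93) - 72 = -465/7 - 72 = -969/7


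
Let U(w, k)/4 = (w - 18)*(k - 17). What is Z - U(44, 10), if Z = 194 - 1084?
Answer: -162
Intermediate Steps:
U(w, k) = 4*(-18 + w)*(-17 + k) (U(w, k) = 4*((w - 18)*(k - 17)) = 4*((-18 + w)*(-17 + k)) = 4*(-18 + w)*(-17 + k))
Z = -890
Z - U(44, 10) = -890 - (1224 - 72*10 - 68*44 + 4*10*44) = -890 - (1224 - 720 - 2992 + 1760) = -890 - 1*(-728) = -890 + 728 = -162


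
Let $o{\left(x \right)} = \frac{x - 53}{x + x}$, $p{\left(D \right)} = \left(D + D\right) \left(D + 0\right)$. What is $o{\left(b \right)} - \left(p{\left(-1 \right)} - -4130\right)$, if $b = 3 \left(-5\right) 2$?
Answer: $- \frac{247837}{60} \approx -4130.6$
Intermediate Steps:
$b = -30$ ($b = \left(-15\right) 2 = -30$)
$p{\left(D \right)} = 2 D^{2}$ ($p{\left(D \right)} = 2 D D = 2 D^{2}$)
$o{\left(x \right)} = \frac{-53 + x}{2 x}$
$o{\left(b \right)} - \left(p{\left(-1 \right)} - -4130\right) = \frac{-53 - 30}{2 \left(-30\right)} - \left(2 \left(-1\right)^{2} - -4130\right) = \frac{1}{2} \left(- \frac{1}{30}\right) \left(-83\right) - \left(2 \cdot 1 + 4130\right) = \frac{83}{60} - \left(2 + 4130\right) = \frac{83}{60} - 4132 = - \frac{247837}{60}$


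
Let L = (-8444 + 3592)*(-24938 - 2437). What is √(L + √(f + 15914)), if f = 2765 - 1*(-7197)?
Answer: √(132823500 + 2*√6469) ≈ 11525.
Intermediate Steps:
f = 9962 (f = 2765 + 7197 = 9962)
L = 132823500 (L = -4852*(-27375) = 132823500)
√(L + √(f + 15914)) = √(132823500 + √(9962 + 15914)) = √(132823500 + √25876) = √(132823500 + 2*√6469)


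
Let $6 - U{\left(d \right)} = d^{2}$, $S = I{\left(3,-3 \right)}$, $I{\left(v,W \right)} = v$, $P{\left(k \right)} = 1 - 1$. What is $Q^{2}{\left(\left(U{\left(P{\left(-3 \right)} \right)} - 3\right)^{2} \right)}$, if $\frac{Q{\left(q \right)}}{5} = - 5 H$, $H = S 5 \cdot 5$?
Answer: $3515625$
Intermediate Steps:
$P{\left(k \right)} = 0$
$S = 3$
$U{\left(d \right)} = 6 - d^{2}$
$H = 75$ ($H = 3 \cdot 5 \cdot 5 = 15 \cdot 5 = 75$)
$Q{\left(q \right)} = -1875$ ($Q{\left(q \right)} = 5 \left(\left(-5\right) 75\right) = 5 \left(-375\right) = -1875$)
$Q^{2}{\left(\left(U{\left(P{\left(-3 \right)} \right)} - 3\right)^{2} \right)} = \left(-1875\right)^{2} = 3515625$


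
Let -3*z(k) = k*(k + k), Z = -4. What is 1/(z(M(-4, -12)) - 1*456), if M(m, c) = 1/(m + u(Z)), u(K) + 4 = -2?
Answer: -150/68401 ≈ -0.0021930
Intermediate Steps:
u(K) = -6 (u(K) = -4 - 2 = -6)
M(m, c) = 1/(-6 + m) (M(m, c) = 1/(m - 6) = 1/(-6 + m))
z(k) = -2*k²/3 (z(k) = -k*(k + k)/3 = -k*2*k/3 = -2*k²/3)
1/(z(M(-4, -12)) - 1*456) = 1/(-2/(3*(-6 - 4)²) - 1*456) = 1/(-2*(1/(-10))²/3 - 456) = 1/(-2*(-⅒)²/3 - 456) = 1/(-⅔*1/100 - 456) = 1/(-1/150 - 456) = 1/(-68401/150) = -150/68401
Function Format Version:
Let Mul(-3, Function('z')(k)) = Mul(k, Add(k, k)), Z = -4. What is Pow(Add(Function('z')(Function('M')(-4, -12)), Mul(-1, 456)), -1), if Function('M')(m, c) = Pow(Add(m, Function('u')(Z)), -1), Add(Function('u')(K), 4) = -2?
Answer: Rational(-150, 68401) ≈ -0.0021930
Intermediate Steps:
Function('u')(K) = -6 (Function('u')(K) = Add(-4, -2) = -6)
Function('M')(m, c) = Pow(Add(-6, m), -1) (Function('M')(m, c) = Pow(Add(m, -6), -1) = Pow(Add(-6, m), -1))
Function('z')(k) = Mul(Rational(-2, 3), Pow(k, 2)) (Function('z')(k) = Mul(Rational(-1, 3), Mul(k, Add(k, k))) = Mul(Rational(-1, 3), Mul(k, Mul(2, k))) = Mul(Rational(-1, 3), Mul(2, Pow(k, 2))) = Mul(Rational(-2, 3), Pow(k, 2)))
Pow(Add(Function('z')(Function('M')(-4, -12)), Mul(-1, 456)), -1) = Pow(Add(Mul(Rational(-2, 3), Pow(Pow(Add(-6, -4), -1), 2)), Mul(-1, 456)), -1) = Pow(Add(Mul(Rational(-2, 3), Pow(Pow(-10, -1), 2)), -456), -1) = Pow(Add(Mul(Rational(-2, 3), Pow(Rational(-1, 10), 2)), -456), -1) = Pow(Add(Mul(Rational(-2, 3), Rational(1, 100)), -456), -1) = Pow(Add(Rational(-1, 150), -456), -1) = Pow(Rational(-68401, 150), -1) = Rational(-150, 68401)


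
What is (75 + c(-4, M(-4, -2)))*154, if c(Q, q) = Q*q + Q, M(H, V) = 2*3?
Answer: 7238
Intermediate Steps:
M(H, V) = 6
c(Q, q) = Q + Q*q
(75 + c(-4, M(-4, -2)))*154 = (75 - 4*(1 + 6))*154 = (75 - 4*7)*154 = (75 - 28)*154 = 47*154 = 7238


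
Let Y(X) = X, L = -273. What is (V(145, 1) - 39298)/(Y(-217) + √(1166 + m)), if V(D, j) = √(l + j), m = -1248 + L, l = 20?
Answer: (39298 - √21)/(217 - I*√355) ≈ 179.72 + 15.605*I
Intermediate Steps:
m = -1521 (m = -1248 - 273 = -1521)
V(D, j) = √(20 + j)
(V(145, 1) - 39298)/(Y(-217) + √(1166 + m)) = (√(20 + 1) - 39298)/(-217 + √(1166 - 1521)) = (√21 - 39298)/(-217 + √(-355)) = (-39298 + √21)/(-217 + I*√355)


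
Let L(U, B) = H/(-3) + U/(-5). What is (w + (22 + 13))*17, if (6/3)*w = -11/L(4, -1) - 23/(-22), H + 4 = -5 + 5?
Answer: 75429/176 ≈ 428.57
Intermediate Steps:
H = -4 (H = -4 + (-5 + 5) = -4 + 0 = -4)
L(U, B) = 4/3 - U/5 (L(U, B) = -4/(-3) + U/(-5) = -4*(-⅓) + U*(-⅕) = 4/3 - U/5)
w = -1723/176 (w = (-11/(4/3 - ⅕*4) - 23/(-22))/2 = (-11/(4/3 - ⅘) - 23*(-1/22))/2 = (-11/8/15 + 23/22)/2 = (-11*15/8 + 23/22)/2 = (-165/8 + 23/22)/2 = (½)*(-1723/88) = -1723/176 ≈ -9.7898)
(w + (22 + 13))*17 = (-1723/176 + (22 + 13))*17 = (-1723/176 + 35)*17 = (4437/176)*17 = 75429/176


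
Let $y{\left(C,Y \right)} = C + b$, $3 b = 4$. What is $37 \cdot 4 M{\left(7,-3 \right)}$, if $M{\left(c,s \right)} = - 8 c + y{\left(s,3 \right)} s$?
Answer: $-7548$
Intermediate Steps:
$b = \frac{4}{3}$ ($b = \frac{1}{3} \cdot 4 = \frac{4}{3} \approx 1.3333$)
$y{\left(C,Y \right)} = \frac{4}{3} + C$ ($y{\left(C,Y \right)} = C + \frac{4}{3} = \frac{4}{3} + C$)
$M{\left(c,s \right)} = - 8 c + s \left(\frac{4}{3} + s\right)$ ($M{\left(c,s \right)} = - 8 c + \left(\frac{4}{3} + s\right) s = - 8 c + s \left(\frac{4}{3} + s\right)$)
$37 \cdot 4 M{\left(7,-3 \right)} = 37 \cdot 4 \left(\left(-8\right) 7 + \frac{1}{3} \left(-3\right) \left(4 + 3 \left(-3\right)\right)\right) = 148 \left(-56 + \frac{1}{3} \left(-3\right) \left(4 - 9\right)\right) = 148 \left(-56 + \frac{1}{3} \left(-3\right) \left(-5\right)\right) = 148 \left(-56 + 5\right) = 148 \left(-51\right) = -7548$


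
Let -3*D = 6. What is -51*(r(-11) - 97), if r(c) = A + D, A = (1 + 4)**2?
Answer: 3774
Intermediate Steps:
D = -2 (D = -1/3*6 = -2)
A = 25 (A = 5**2 = 25)
r(c) = 23 (r(c) = 25 - 2 = 23)
-51*(r(-11) - 97) = -51*(23 - 97) = -51*(-74) = 3774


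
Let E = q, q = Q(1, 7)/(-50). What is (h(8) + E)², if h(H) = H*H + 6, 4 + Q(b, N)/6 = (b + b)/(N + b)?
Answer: 1985281/400 ≈ 4963.2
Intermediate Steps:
Q(b, N) = -24 + 12*b/(N + b) (Q(b, N) = -24 + 6*((b + b)/(N + b)) = -24 + 6*((2*b)/(N + b)) = -24 + 6*(2*b/(N + b)) = -24 + 12*b/(N + b))
h(H) = 6 + H² (h(H) = H² + 6 = 6 + H²)
q = 9/20 (q = (12*(-1*1 - 2*7)/(7 + 1))/(-50) = (12*(-1 - 14)/8)*(-1/50) = (12*(⅛)*(-15))*(-1/50) = -45/2*(-1/50) = 9/20 ≈ 0.45000)
E = 9/20 ≈ 0.45000
(h(8) + E)² = ((6 + 8²) + 9/20)² = ((6 + 64) + 9/20)² = (70 + 9/20)² = (1409/20)² = 1985281/400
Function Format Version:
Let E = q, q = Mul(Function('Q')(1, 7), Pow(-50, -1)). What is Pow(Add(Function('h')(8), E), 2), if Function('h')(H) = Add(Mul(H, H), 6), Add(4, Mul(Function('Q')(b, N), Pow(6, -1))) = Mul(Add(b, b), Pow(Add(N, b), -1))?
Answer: Rational(1985281, 400) ≈ 4963.2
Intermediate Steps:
Function('Q')(b, N) = Add(-24, Mul(12, b, Pow(Add(N, b), -1))) (Function('Q')(b, N) = Add(-24, Mul(6, Mul(Add(b, b), Pow(Add(N, b), -1)))) = Add(-24, Mul(6, Mul(Mul(2, b), Pow(Add(N, b), -1)))) = Add(-24, Mul(6, Mul(2, b, Pow(Add(N, b), -1)))) = Add(-24, Mul(12, b, Pow(Add(N, b), -1))))
Function('h')(H) = Add(6, Pow(H, 2)) (Function('h')(H) = Add(Pow(H, 2), 6) = Add(6, Pow(H, 2)))
q = Rational(9, 20) (q = Mul(Mul(12, Pow(Add(7, 1), -1), Add(Mul(-1, 1), Mul(-2, 7))), Pow(-50, -1)) = Mul(Mul(12, Pow(8, -1), Add(-1, -14)), Rational(-1, 50)) = Mul(Mul(12, Rational(1, 8), -15), Rational(-1, 50)) = Mul(Rational(-45, 2), Rational(-1, 50)) = Rational(9, 20) ≈ 0.45000)
E = Rational(9, 20) ≈ 0.45000
Pow(Add(Function('h')(8), E), 2) = Pow(Add(Add(6, Pow(8, 2)), Rational(9, 20)), 2) = Pow(Add(Add(6, 64), Rational(9, 20)), 2) = Pow(Add(70, Rational(9, 20)), 2) = Pow(Rational(1409, 20), 2) = Rational(1985281, 400)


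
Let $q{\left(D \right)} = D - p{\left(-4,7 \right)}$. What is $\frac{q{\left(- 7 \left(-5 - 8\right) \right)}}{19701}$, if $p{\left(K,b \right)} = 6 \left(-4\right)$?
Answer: $\frac{115}{19701} \approx 0.0058373$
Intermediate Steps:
$p{\left(K,b \right)} = -24$
$q{\left(D \right)} = 24 + D$ ($q{\left(D \right)} = D - -24 = D + 24 = 24 + D$)
$\frac{q{\left(- 7 \left(-5 - 8\right) \right)}}{19701} = \frac{24 - 7 \left(-5 - 8\right)}{19701} = \left(24 - -91\right) \frac{1}{19701} = \left(24 + 91\right) \frac{1}{19701} = 115 \cdot \frac{1}{19701} = \frac{115}{19701}$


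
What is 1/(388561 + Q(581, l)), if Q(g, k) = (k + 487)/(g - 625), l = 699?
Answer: 22/8547749 ≈ 2.5738e-6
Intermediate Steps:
Q(g, k) = (487 + k)/(-625 + g)
1/(388561 + Q(581, l)) = 1/(388561 + (487 + 699)/(-625 + 581)) = 1/(388561 + 1186/(-44)) = 1/(388561 - 1/44*1186) = 1/(388561 - 593/22) = 1/(8547749/22) = 22/8547749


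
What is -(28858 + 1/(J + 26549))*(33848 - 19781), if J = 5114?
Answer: -12853451937285/31663 ≈ -4.0595e+8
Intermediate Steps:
-(28858 + 1/(J + 26549))*(33848 - 19781) = -(28858 + 1/(5114 + 26549))*(33848 - 19781) = -(28858 + 1/31663)*14067 = -913730855*14067/31663 = -1*12853451937285/31663 = -12853451937285/31663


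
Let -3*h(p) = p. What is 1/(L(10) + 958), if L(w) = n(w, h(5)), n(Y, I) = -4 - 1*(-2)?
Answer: 1/956 ≈ 0.0010460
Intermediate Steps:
h(p) = -p/3
n(Y, I) = -2 (n(Y, I) = -4 + 2 = -2)
L(w) = -2
1/(L(10) + 958) = 1/(-2 + 958) = 1/956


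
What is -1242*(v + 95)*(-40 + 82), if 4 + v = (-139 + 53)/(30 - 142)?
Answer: -9573957/2 ≈ -4.7870e+6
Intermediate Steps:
v = -181/56 (v = -4 + (-139 + 53)/(30 - 142) = -4 - 86/(-112) = -4 - 86*(-1/112) = -4 + 43/56 = -181/56 ≈ -3.2321)
-1242*(v + 95)*(-40 + 82) = -1242*(-181/56 + 95)*(-40 + 82) = -3191319*42/28 = -1242*15417/4 = -9573957/2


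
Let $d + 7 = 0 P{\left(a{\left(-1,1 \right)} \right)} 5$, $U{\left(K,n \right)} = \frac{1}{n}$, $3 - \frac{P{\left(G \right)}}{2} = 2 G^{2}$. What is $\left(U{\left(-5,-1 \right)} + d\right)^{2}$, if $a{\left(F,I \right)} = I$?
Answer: $64$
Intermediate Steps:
$P{\left(G \right)} = 6 - 4 G^{2}$ ($P{\left(G \right)} = 6 - 2 \cdot 2 G^{2} = 6 - 4 G^{2}$)
$d = -7$ ($d = -7 + 0 \left(6 - 4 \cdot 1^{2}\right) 5 = -7 + 0 \left(6 - 4\right) 5 = -7 + 0 \cdot 2 \cdot 5 = -7 + 0 \cdot 5 = -7 + 0 = -7$)
$\left(U{\left(-5,-1 \right)} + d\right)^{2} = \left(\frac{1}{-1} - 7\right)^{2} = \left(-1 - 7\right)^{2} = \left(-8\right)^{2} = 64$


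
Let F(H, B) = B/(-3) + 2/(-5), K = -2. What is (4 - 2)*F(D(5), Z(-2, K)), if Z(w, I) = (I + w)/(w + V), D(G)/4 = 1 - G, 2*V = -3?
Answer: -164/105 ≈ -1.5619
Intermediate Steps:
V = -3/2 (V = (½)*(-3) = -3/2 ≈ -1.5000)
D(G) = 4 - 4*G (D(G) = 4*(1 - G) = 4 - 4*G)
Z(w, I) = (I + w)/(-3/2 + w) (Z(w, I) = (I + w)/(w - 3/2) = (I + w)/(-3/2 + w))
F(H, B) = -⅖ - B/3 (F(H, B) = B*(-⅓) + 2*(-⅕) = -B/3 - ⅖ = -⅖ - B/3)
(4 - 2)*F(D(5), Z(-2, K)) = (4 - 2)*(-⅖ - 2*(-2 - 2)/(3*(-3 + 2*(-2)))) = 2*(-⅖ - 2*(-4)/(3*(-3 - 4))) = 2*(-⅖ - 2*(-4)/(3*(-7))) = 2*(-⅖ - 2*(-1)*(-4)/(3*7)) = 2*(-⅖ - ⅓*8/7) = 2*(-⅖ - 8/21) = 2*(-82/105) = -164/105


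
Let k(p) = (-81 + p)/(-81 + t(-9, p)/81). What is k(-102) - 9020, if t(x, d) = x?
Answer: -6582953/730 ≈ -9017.8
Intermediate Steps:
k(p) = 729/730 - 9*p/730 (k(p) = (-81 + p)/(-81 - 9/81) = (-81 + p)/(-81 - 9*1/81) = (-81 + p)/(-81 - ⅑) = (-81 + p)/(-730/9) = (-81 + p)*(-9/730) = 729/730 - 9*p/730)
k(-102) - 9020 = (729/730 - 9/730*(-102)) - 9020 = (729/730 + 459/365) - 9020 = 1647/730 - 9020 = -6582953/730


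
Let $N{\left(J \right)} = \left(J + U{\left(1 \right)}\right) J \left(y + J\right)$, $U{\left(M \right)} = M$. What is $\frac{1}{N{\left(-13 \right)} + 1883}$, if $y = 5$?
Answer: $\frac{1}{635} \approx 0.0015748$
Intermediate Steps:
$N{\left(J \right)} = J \left(1 + J\right) \left(5 + J\right)$ ($N{\left(J \right)} = \left(J + 1\right) J \left(5 + J\right) = \left(1 + J\right) J \left(5 + J\right) = J \left(1 + J\right) \left(5 + J\right)$)
$\frac{1}{N{\left(-13 \right)} + 1883} = \frac{1}{- 13 \left(5 + \left(-13\right)^{2} + 6 \left(-13\right)\right) + 1883} = \frac{1}{- 13 \left(5 + 169 - 78\right) + 1883} = \frac{1}{\left(-13\right) 96 + 1883} = \frac{1}{-1248 + 1883} = \frac{1}{635}$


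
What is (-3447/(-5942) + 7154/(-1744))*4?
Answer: -9124375/647678 ≈ -14.088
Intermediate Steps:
(-3447/(-5942) + 7154/(-1744))*4 = (-3447*(-1/5942) + 7154*(-1/1744))*4 = (3447/5942 - 3577/872)*4 = -9124375/2590712*4 = -9124375/647678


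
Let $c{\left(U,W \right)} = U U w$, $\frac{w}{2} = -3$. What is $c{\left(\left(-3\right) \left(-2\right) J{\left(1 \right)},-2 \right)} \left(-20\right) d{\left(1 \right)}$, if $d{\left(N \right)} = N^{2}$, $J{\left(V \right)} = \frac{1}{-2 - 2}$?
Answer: $270$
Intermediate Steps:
$J{\left(V \right)} = - \frac{1}{4}$ ($J{\left(V \right)} = \frac{1}{-4} = - \frac{1}{4}$)
$w = -6$ ($w = 2 \left(-3\right) = -6$)
$c{\left(U,W \right)} = - 6 U^{2}$ ($c{\left(U,W \right)} = U U \left(-6\right) = U^{2} \left(-6\right) = - 6 U^{2}$)
$c{\left(\left(-3\right) \left(-2\right) J{\left(1 \right)},-2 \right)} \left(-20\right) d{\left(1 \right)} = - 6 \left(\left(-3\right) \left(-2\right) \left(- \frac{1}{4}\right)\right)^{2} \left(-20\right) 1^{2} = - 6 \left(6 \left(- \frac{1}{4}\right)\right)^{2} \left(-20\right) 1 = - 6 \left(- \frac{3}{2}\right)^{2} \left(-20\right) 1 = \left(-6\right) \frac{9}{4} \left(-20\right) 1 = \left(- \frac{27}{2}\right) \left(-20\right) 1 = 270 \cdot 1 = 270$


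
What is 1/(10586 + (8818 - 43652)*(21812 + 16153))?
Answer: -1/1322462224 ≈ -7.5616e-10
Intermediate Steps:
1/(10586 + (8818 - 43652)*(21812 + 16153)) = 1/(10586 - 34834*37965) = 1/(10586 - 1322472810) = 1/(-1322462224) = -1/1322462224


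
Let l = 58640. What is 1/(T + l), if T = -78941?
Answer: -1/20301 ≈ -4.9259e-5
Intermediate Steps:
1/(T + l) = 1/(-78941 + 58640) = 1/(-20301) = -1/20301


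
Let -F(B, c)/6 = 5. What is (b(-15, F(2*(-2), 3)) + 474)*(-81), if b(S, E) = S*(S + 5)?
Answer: -50544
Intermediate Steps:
F(B, c) = -30 (F(B, c) = -6*5 = -30)
b(S, E) = S*(5 + S)
(b(-15, F(2*(-2), 3)) + 474)*(-81) = (-15*(5 - 15) + 474)*(-81) = (-15*(-10) + 474)*(-81) = (150 + 474)*(-81) = 624*(-81) = -50544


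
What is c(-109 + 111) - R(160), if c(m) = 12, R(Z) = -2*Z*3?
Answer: 972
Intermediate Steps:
R(Z) = -6*Z
c(-109 + 111) - R(160) = 12 - (-6)*160 = 12 - 1*(-960) = 12 + 960 = 972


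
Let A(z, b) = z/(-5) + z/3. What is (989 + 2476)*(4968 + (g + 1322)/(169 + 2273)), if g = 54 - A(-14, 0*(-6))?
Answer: 636994778/37 ≈ 1.7216e+7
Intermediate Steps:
A(z, b) = 2*z/15 (A(z, b) = z*(-1/5) + z*(1/3) = -z/5 + z/3 = 2*z/15)
g = 838/15 (g = 54 - 2*(-14)/15 = 54 - 1*(-28/15) = 54 + 28/15 = 838/15 ≈ 55.867)
(989 + 2476)*(4968 + (g + 1322)/(169 + 2273)) = (989 + 2476)*(4968 + (838/15 + 1322)/(169 + 2273)) = 3465*(4968 + (20668/15)/2442) = 3465*(4968 + (20668/15)*(1/2442)) = 3465*(4968 + 10334/18315) = 3465*(90999254/18315) = 636994778/37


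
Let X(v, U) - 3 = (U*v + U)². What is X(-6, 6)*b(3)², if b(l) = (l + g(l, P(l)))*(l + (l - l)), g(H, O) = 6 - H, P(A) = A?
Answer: 292572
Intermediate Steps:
X(v, U) = 3 + (U + U*v)² (X(v, U) = 3 + (U*v + U)² = 3 + (U + U*v)²)
b(l) = 6*l (b(l) = (l + (6 - l))*(l + (l - l)) = 6*(l + 0) = 6*l)
X(-6, 6)*b(3)² = (3 + 6²*(1 - 6)²)*(6*3)² = (3 + 36*(-5)²)*18² = (3 + 36*25)*324 = (3 + 900)*324 = 903*324 = 292572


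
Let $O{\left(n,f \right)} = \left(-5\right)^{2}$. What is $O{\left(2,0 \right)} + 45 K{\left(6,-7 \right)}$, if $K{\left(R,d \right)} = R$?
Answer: $295$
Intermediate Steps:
$O{\left(n,f \right)} = 25$
$O{\left(2,0 \right)} + 45 K{\left(6,-7 \right)} = 25 + 45 \cdot 6 = 25 + 270 = 295$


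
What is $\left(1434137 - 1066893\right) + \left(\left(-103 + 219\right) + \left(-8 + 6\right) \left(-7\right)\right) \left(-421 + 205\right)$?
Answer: $339164$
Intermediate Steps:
$\left(1434137 - 1066893\right) + \left(\left(-103 + 219\right) + \left(-8 + 6\right) \left(-7\right)\right) \left(-421 + 205\right) = \left(1434137 - 1066893\right) + \left(116 - -14\right) \left(-216\right) = 367244 + \left(116 + 14\right) \left(-216\right) = 367244 + 130 \left(-216\right) = 367244 - 28080 = 339164$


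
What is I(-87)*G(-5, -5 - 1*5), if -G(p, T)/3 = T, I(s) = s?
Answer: -2610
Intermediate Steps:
G(p, T) = -3*T
I(-87)*G(-5, -5 - 1*5) = -(-261)*(-5 - 1*5) = -(-261)*(-5 - 5) = -(-261)*(-10) = -87*30 = -2610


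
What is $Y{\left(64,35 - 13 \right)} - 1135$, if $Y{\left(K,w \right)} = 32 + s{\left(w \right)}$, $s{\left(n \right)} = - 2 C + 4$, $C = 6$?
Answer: $-1111$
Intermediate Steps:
$s{\left(n \right)} = -8$ ($s{\left(n \right)} = \left(-2\right) 6 + 4 = -12 + 4 = -8$)
$Y{\left(K,w \right)} = 24$ ($Y{\left(K,w \right)} = 32 - 8 = 24$)
$Y{\left(64,35 - 13 \right)} - 1135 = 24 - 1135 = -1111$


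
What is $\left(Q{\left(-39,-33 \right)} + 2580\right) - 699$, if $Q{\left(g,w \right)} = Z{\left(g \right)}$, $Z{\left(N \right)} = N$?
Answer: $1842$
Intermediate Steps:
$Q{\left(g,w \right)} = g$
$\left(Q{\left(-39,-33 \right)} + 2580\right) - 699 = \left(-39 + 2580\right) - 699 = 2541 - 699 = 1842$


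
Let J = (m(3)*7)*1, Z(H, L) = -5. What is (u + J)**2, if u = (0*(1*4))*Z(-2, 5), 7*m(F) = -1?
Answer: 1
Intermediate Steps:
m(F) = -1/7 (m(F) = (1/7)*(-1) = -1/7)
J = -1 (J = -1/7*7*1 = -1*1 = -1)
u = 0 (u = (0*(1*4))*(-5) = (0*4)*(-5) = 0*(-5) = 0)
(u + J)**2 = (0 - 1)**2 = (-1)**2 = 1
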